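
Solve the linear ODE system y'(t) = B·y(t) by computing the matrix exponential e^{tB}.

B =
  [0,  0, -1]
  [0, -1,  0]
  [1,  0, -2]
e^{tB} =
  [t*exp(-t) + exp(-t), 0, -t*exp(-t)]
  [0, exp(-t), 0]
  [t*exp(-t), 0, -t*exp(-t) + exp(-t)]

Strategy: write B = P · J · P⁻¹ where J is a Jordan canonical form, so e^{tB} = P · e^{tJ} · P⁻¹, and e^{tJ} can be computed block-by-block.

B has Jordan form
J =
  [-1,  1,  0]
  [ 0, -1,  0]
  [ 0,  0, -1]
(up to reordering of blocks).

Per-block formulas:
  For a 2×2 Jordan block J_2(-1): exp(t · J_2(-1)) = e^(-1t)·(I + t·N), where N is the 2×2 nilpotent shift.
  For a 1×1 block at λ = -1: exp(t · [-1]) = [e^(-1t)].

After assembling e^{tJ} and conjugating by P, we get:

e^{tB} =
  [t*exp(-t) + exp(-t), 0, -t*exp(-t)]
  [0, exp(-t), 0]
  [t*exp(-t), 0, -t*exp(-t) + exp(-t)]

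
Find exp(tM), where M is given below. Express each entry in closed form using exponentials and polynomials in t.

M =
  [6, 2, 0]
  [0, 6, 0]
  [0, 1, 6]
e^{tM} =
  [exp(6*t), 2*t*exp(6*t), 0]
  [0, exp(6*t), 0]
  [0, t*exp(6*t), exp(6*t)]

Strategy: write M = P · J · P⁻¹ where J is a Jordan canonical form, so e^{tM} = P · e^{tJ} · P⁻¹, and e^{tJ} can be computed block-by-block.

M has Jordan form
J =
  [6, 1, 0]
  [0, 6, 0]
  [0, 0, 6]
(up to reordering of blocks).

Per-block formulas:
  For a 2×2 Jordan block J_2(6): exp(t · J_2(6)) = e^(6t)·(I + t·N), where N is the 2×2 nilpotent shift.
  For a 1×1 block at λ = 6: exp(t · [6]) = [e^(6t)].

After assembling e^{tJ} and conjugating by P, we get:

e^{tM} =
  [exp(6*t), 2*t*exp(6*t), 0]
  [0, exp(6*t), 0]
  [0, t*exp(6*t), exp(6*t)]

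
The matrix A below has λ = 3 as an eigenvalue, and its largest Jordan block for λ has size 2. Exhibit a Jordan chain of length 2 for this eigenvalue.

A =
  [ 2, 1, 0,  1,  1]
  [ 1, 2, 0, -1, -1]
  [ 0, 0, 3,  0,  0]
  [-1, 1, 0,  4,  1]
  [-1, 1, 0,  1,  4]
A Jordan chain for λ = 3 of length 2:
v_1 = (-1, 1, 0, -1, -1)ᵀ
v_2 = (1, 0, 0, 0, 0)ᵀ

Let N = A − (3)·I. We want v_2 with N^2 v_2 = 0 but N^1 v_2 ≠ 0; then v_{j-1} := N · v_j for j = 2, …, 2.

Pick v_2 = (1, 0, 0, 0, 0)ᵀ.
Then v_1 = N · v_2 = (-1, 1, 0, -1, -1)ᵀ.

Sanity check: (A − (3)·I) v_1 = (0, 0, 0, 0, 0)ᵀ = 0. ✓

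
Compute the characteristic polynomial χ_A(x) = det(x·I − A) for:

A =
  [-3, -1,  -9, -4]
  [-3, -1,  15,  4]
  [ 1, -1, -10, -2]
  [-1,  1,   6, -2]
x^4 + 16*x^3 + 96*x^2 + 256*x + 256

Expanding det(x·I − A) (e.g. by cofactor expansion or by noting that A is similar to its Jordan form J, which has the same characteristic polynomial as A) gives
  χ_A(x) = x^4 + 16*x^3 + 96*x^2 + 256*x + 256
which factors as (x + 4)^4. The eigenvalues (with algebraic multiplicities) are λ = -4 with multiplicity 4.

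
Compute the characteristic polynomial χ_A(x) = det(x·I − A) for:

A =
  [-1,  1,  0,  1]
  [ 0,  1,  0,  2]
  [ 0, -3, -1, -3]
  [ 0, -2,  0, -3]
x^4 + 4*x^3 + 6*x^2 + 4*x + 1

Expanding det(x·I − A) (e.g. by cofactor expansion or by noting that A is similar to its Jordan form J, which has the same characteristic polynomial as A) gives
  χ_A(x) = x^4 + 4*x^3 + 6*x^2 + 4*x + 1
which factors as (x + 1)^4. The eigenvalues (with algebraic multiplicities) are λ = -1 with multiplicity 4.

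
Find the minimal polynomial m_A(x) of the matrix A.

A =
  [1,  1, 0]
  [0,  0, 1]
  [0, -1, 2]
x^3 - 3*x^2 + 3*x - 1

The characteristic polynomial is χ_A(x) = (x - 1)^3, so the eigenvalues are known. The minimal polynomial is
  m_A(x) = Π_λ (x − λ)^{k_λ}
where k_λ is the size of the *largest* Jordan block for λ (equivalently, the smallest k with (A − λI)^k v = 0 for every generalised eigenvector v of λ).

  λ = 1: largest Jordan block has size 3, contributing (x − 1)^3

So m_A(x) = (x - 1)^3 = x^3 - 3*x^2 + 3*x - 1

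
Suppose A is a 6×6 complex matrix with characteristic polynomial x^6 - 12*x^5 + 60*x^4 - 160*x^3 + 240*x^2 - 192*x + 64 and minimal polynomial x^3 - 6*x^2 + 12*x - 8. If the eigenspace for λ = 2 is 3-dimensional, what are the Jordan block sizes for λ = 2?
Block sizes for λ = 2: [3, 2, 1]

Step 1 — from the characteristic polynomial, algebraic multiplicity of λ = 2 is 6. From dim ker(A − (2)·I) = 3, there are exactly 3 Jordan blocks for λ = 2.
Step 2 — from the minimal polynomial, the factor (x − 2)^3 tells us the largest block for λ = 2 has size 3.
Step 3 — with total size 6, 3 blocks, and largest block 3, the block sizes (in nonincreasing order) are [3, 2, 1].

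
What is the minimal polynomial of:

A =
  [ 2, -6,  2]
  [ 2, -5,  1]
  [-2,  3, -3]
x^2 + 4*x + 4

The characteristic polynomial is χ_A(x) = (x + 2)^3, so the eigenvalues are known. The minimal polynomial is
  m_A(x) = Π_λ (x − λ)^{k_λ}
where k_λ is the size of the *largest* Jordan block for λ (equivalently, the smallest k with (A − λI)^k v = 0 for every generalised eigenvector v of λ).

  λ = -2: largest Jordan block has size 2, contributing (x + 2)^2

So m_A(x) = (x + 2)^2 = x^2 + 4*x + 4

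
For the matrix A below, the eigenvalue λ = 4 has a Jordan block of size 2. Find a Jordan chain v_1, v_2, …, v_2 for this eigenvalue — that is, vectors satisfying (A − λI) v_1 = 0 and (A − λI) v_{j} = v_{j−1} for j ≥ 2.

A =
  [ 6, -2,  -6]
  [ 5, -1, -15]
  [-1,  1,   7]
A Jordan chain for λ = 4 of length 2:
v_1 = (2, 5, -1)ᵀ
v_2 = (1, 0, 0)ᵀ

Let N = A − (4)·I. We want v_2 with N^2 v_2 = 0 but N^1 v_2 ≠ 0; then v_{j-1} := N · v_j for j = 2, …, 2.

Pick v_2 = (1, 0, 0)ᵀ.
Then v_1 = N · v_2 = (2, 5, -1)ᵀ.

Sanity check: (A − (4)·I) v_1 = (0, 0, 0)ᵀ = 0. ✓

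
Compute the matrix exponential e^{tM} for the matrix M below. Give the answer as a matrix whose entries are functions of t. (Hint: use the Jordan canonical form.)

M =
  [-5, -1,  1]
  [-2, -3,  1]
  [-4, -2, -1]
e^{tM} =
  [t^2*exp(-3*t) - 2*t*exp(-3*t) + exp(-3*t), -t*exp(-3*t), -t^2*exp(-3*t)/2 + t*exp(-3*t)]
  [-2*t*exp(-3*t), exp(-3*t), t*exp(-3*t)]
  [2*t^2*exp(-3*t) - 4*t*exp(-3*t), -2*t*exp(-3*t), -t^2*exp(-3*t) + 2*t*exp(-3*t) + exp(-3*t)]

Strategy: write M = P · J · P⁻¹ where J is a Jordan canonical form, so e^{tM} = P · e^{tJ} · P⁻¹, and e^{tJ} can be computed block-by-block.

M has Jordan form
J =
  [-3,  1,  0]
  [ 0, -3,  1]
  [ 0,  0, -3]
(up to reordering of blocks).

Per-block formulas:
  For a 3×3 Jordan block J_3(-3): exp(t · J_3(-3)) = e^(-3t)·(I + t·N + (t^2/2)·N^2), where N is the 3×3 nilpotent shift.

After assembling e^{tJ} and conjugating by P, we get:

e^{tM} =
  [t^2*exp(-3*t) - 2*t*exp(-3*t) + exp(-3*t), -t*exp(-3*t), -t^2*exp(-3*t)/2 + t*exp(-3*t)]
  [-2*t*exp(-3*t), exp(-3*t), t*exp(-3*t)]
  [2*t^2*exp(-3*t) - 4*t*exp(-3*t), -2*t*exp(-3*t), -t^2*exp(-3*t) + 2*t*exp(-3*t) + exp(-3*t)]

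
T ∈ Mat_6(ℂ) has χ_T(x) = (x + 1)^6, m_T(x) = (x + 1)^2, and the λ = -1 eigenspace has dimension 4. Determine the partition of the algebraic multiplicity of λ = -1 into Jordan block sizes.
Block sizes for λ = -1: [2, 2, 1, 1]

Step 1 — from the characteristic polynomial, algebraic multiplicity of λ = -1 is 6. From dim ker(T − (-1)·I) = 4, there are exactly 4 Jordan blocks for λ = -1.
Step 2 — from the minimal polynomial, the factor (x + 1)^2 tells us the largest block for λ = -1 has size 2.
Step 3 — with total size 6, 4 blocks, and largest block 2, the block sizes (in nonincreasing order) are [2, 2, 1, 1].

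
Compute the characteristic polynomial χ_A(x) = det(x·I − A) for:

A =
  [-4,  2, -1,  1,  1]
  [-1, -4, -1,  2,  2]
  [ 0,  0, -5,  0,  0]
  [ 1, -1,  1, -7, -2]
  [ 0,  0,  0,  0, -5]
x^5 + 25*x^4 + 250*x^3 + 1250*x^2 + 3125*x + 3125

Expanding det(x·I − A) (e.g. by cofactor expansion or by noting that A is similar to its Jordan form J, which has the same characteristic polynomial as A) gives
  χ_A(x) = x^5 + 25*x^4 + 250*x^3 + 1250*x^2 + 3125*x + 3125
which factors as (x + 5)^5. The eigenvalues (with algebraic multiplicities) are λ = -5 with multiplicity 5.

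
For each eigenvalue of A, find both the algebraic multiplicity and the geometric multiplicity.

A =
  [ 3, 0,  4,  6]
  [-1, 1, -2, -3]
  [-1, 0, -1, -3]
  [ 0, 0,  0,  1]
λ = 1: alg = 4, geom = 3

Step 1 — factor the characteristic polynomial to read off the algebraic multiplicities:
  χ_A(x) = (x - 1)^4

Step 2 — compute geometric multiplicities via the rank-nullity identity g(λ) = n − rank(A − λI):
  rank(A − (1)·I) = 1, so dim ker(A − (1)·I) = n − 1 = 3

Summary:
  λ = 1: algebraic multiplicity = 4, geometric multiplicity = 3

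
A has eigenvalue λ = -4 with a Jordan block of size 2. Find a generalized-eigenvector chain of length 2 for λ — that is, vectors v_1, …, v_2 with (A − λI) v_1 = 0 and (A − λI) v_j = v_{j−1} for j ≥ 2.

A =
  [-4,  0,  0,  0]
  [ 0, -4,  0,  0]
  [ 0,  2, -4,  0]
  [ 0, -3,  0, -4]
A Jordan chain for λ = -4 of length 2:
v_1 = (0, 0, 2, -3)ᵀ
v_2 = (0, 1, 0, 0)ᵀ

Let N = A − (-4)·I. We want v_2 with N^2 v_2 = 0 but N^1 v_2 ≠ 0; then v_{j-1} := N · v_j for j = 2, …, 2.

Pick v_2 = (0, 1, 0, 0)ᵀ.
Then v_1 = N · v_2 = (0, 0, 2, -3)ᵀ.

Sanity check: (A − (-4)·I) v_1 = (0, 0, 0, 0)ᵀ = 0. ✓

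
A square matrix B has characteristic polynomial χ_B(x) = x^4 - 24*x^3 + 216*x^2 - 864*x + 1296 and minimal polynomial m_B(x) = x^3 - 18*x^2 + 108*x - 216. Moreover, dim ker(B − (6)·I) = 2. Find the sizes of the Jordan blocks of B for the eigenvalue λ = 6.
Block sizes for λ = 6: [3, 1]

Step 1 — from the characteristic polynomial, algebraic multiplicity of λ = 6 is 4. From dim ker(B − (6)·I) = 2, there are exactly 2 Jordan blocks for λ = 6.
Step 2 — from the minimal polynomial, the factor (x − 6)^3 tells us the largest block for λ = 6 has size 3.
Step 3 — with total size 4, 2 blocks, and largest block 3, the block sizes (in nonincreasing order) are [3, 1].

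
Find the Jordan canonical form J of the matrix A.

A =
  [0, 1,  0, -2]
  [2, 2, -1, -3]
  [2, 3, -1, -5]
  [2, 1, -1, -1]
J_3(0) ⊕ J_1(0)

The characteristic polynomial is
  det(x·I − A) = x^4

Eigenvalues and multiplicities (the geometric multiplicity of λ is n − rank(A − λI), which equals the number of Jordan blocks for λ):
  λ = 0: algebraic multiplicity = 4, geometric multiplicity = 2

Determining the block sizes for each eigenvalue:
  λ = 0: with am = 4 and gm = 2, the partition is not yet determined (e.g. several partitions of 4 into 2 parts exist). Let N = A − (0)·I. Computing rank(N^1) = 2, rank(N^2) = 1, rank(N^3) = 0; the number of blocks of size ≥ j is rank(N^{j−1}) − rank(N^j), giving [2, 1, 1]. So we have 1 block(s) of size 3, 1 block(s) of size 1 → block sizes [3, 1]

Assembling the blocks gives a Jordan form
J =
  [0, 1, 0, 0]
  [0, 0, 1, 0]
  [0, 0, 0, 0]
  [0, 0, 0, 0]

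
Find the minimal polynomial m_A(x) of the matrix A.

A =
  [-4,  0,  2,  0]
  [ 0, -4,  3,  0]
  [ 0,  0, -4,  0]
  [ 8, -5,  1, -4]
x^3 + 12*x^2 + 48*x + 64

The characteristic polynomial is χ_A(x) = (x + 4)^4, so the eigenvalues are known. The minimal polynomial is
  m_A(x) = Π_λ (x − λ)^{k_λ}
where k_λ is the size of the *largest* Jordan block for λ (equivalently, the smallest k with (A − λI)^k v = 0 for every generalised eigenvector v of λ).

  λ = -4: largest Jordan block has size 3, contributing (x + 4)^3

So m_A(x) = (x + 4)^3 = x^3 + 12*x^2 + 48*x + 64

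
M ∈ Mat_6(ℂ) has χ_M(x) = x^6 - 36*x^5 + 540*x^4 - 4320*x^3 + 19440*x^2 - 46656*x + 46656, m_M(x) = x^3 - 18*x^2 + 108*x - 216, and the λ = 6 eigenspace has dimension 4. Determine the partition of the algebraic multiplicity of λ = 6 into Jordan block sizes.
Block sizes for λ = 6: [3, 1, 1, 1]

Step 1 — from the characteristic polynomial, algebraic multiplicity of λ = 6 is 6. From dim ker(M − (6)·I) = 4, there are exactly 4 Jordan blocks for λ = 6.
Step 2 — from the minimal polynomial, the factor (x − 6)^3 tells us the largest block for λ = 6 has size 3.
Step 3 — with total size 6, 4 blocks, and largest block 3, the block sizes (in nonincreasing order) are [3, 1, 1, 1].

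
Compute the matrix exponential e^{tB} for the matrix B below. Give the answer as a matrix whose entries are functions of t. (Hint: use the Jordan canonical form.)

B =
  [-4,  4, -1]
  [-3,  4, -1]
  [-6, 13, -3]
e^{tB} =
  [3*t^2*exp(-t)/2 - 3*t*exp(-t) + exp(-t), -5*t^2*exp(-t)/2 + 4*t*exp(-t), t^2*exp(-t)/2 - t*exp(-t)]
  [-3*t*exp(-t), 5*t*exp(-t) + exp(-t), -t*exp(-t)]
  [-9*t^2*exp(-t)/2 - 6*t*exp(-t), 15*t^2*exp(-t)/2 + 13*t*exp(-t), -3*t^2*exp(-t)/2 - 2*t*exp(-t) + exp(-t)]

Strategy: write B = P · J · P⁻¹ where J is a Jordan canonical form, so e^{tB} = P · e^{tJ} · P⁻¹, and e^{tJ} can be computed block-by-block.

B has Jordan form
J =
  [-1,  1,  0]
  [ 0, -1,  1]
  [ 0,  0, -1]
(up to reordering of blocks).

Per-block formulas:
  For a 3×3 Jordan block J_3(-1): exp(t · J_3(-1)) = e^(-1t)·(I + t·N + (t^2/2)·N^2), where N is the 3×3 nilpotent shift.

After assembling e^{tJ} and conjugating by P, we get:

e^{tB} =
  [3*t^2*exp(-t)/2 - 3*t*exp(-t) + exp(-t), -5*t^2*exp(-t)/2 + 4*t*exp(-t), t^2*exp(-t)/2 - t*exp(-t)]
  [-3*t*exp(-t), 5*t*exp(-t) + exp(-t), -t*exp(-t)]
  [-9*t^2*exp(-t)/2 - 6*t*exp(-t), 15*t^2*exp(-t)/2 + 13*t*exp(-t), -3*t^2*exp(-t)/2 - 2*t*exp(-t) + exp(-t)]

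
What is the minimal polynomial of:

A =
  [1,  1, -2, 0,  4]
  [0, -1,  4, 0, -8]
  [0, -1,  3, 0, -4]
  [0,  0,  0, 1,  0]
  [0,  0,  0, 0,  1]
x^2 - 2*x + 1

The characteristic polynomial is χ_A(x) = (x - 1)^5, so the eigenvalues are known. The minimal polynomial is
  m_A(x) = Π_λ (x − λ)^{k_λ}
where k_λ is the size of the *largest* Jordan block for λ (equivalently, the smallest k with (A − λI)^k v = 0 for every generalised eigenvector v of λ).

  λ = 1: largest Jordan block has size 2, contributing (x − 1)^2

So m_A(x) = (x - 1)^2 = x^2 - 2*x + 1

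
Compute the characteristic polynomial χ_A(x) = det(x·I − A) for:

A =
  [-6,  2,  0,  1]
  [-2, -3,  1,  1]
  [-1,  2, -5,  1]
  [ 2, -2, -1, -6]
x^4 + 20*x^3 + 150*x^2 + 500*x + 625

Expanding det(x·I − A) (e.g. by cofactor expansion or by noting that A is similar to its Jordan form J, which has the same characteristic polynomial as A) gives
  χ_A(x) = x^4 + 20*x^3 + 150*x^2 + 500*x + 625
which factors as (x + 5)^4. The eigenvalues (with algebraic multiplicities) are λ = -5 with multiplicity 4.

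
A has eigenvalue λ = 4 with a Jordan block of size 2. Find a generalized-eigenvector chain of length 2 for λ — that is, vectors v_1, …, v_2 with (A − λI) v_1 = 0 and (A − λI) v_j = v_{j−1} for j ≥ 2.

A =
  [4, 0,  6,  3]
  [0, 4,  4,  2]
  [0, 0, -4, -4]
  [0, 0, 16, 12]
A Jordan chain for λ = 4 of length 2:
v_1 = (6, 4, -8, 16)ᵀ
v_2 = (0, 0, 1, 0)ᵀ

Let N = A − (4)·I. We want v_2 with N^2 v_2 = 0 but N^1 v_2 ≠ 0; then v_{j-1} := N · v_j for j = 2, …, 2.

Pick v_2 = (0, 0, 1, 0)ᵀ.
Then v_1 = N · v_2 = (6, 4, -8, 16)ᵀ.

Sanity check: (A − (4)·I) v_1 = (0, 0, 0, 0)ᵀ = 0. ✓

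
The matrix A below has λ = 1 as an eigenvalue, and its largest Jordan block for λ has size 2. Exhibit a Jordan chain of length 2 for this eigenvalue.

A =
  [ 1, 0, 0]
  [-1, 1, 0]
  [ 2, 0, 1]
A Jordan chain for λ = 1 of length 2:
v_1 = (0, -1, 2)ᵀ
v_2 = (1, 0, 0)ᵀ

Let N = A − (1)·I. We want v_2 with N^2 v_2 = 0 but N^1 v_2 ≠ 0; then v_{j-1} := N · v_j for j = 2, …, 2.

Pick v_2 = (1, 0, 0)ᵀ.
Then v_1 = N · v_2 = (0, -1, 2)ᵀ.

Sanity check: (A − (1)·I) v_1 = (0, 0, 0)ᵀ = 0. ✓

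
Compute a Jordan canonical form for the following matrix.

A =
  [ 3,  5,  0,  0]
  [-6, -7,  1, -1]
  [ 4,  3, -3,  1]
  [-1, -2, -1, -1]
J_3(-2) ⊕ J_1(-2)

The characteristic polynomial is
  det(x·I − A) = x^4 + 8*x^3 + 24*x^2 + 32*x + 16 = (x + 2)^4

Eigenvalues and multiplicities (the geometric multiplicity of λ is n − rank(A − λI), which equals the number of Jordan blocks for λ):
  λ = -2: algebraic multiplicity = 4, geometric multiplicity = 2

Determining the block sizes for each eigenvalue:
  λ = -2: with am = 4 and gm = 2, the partition is not yet determined (e.g. several partitions of 4 into 2 parts exist). Let N = A − (-2)·I. Computing rank(N^1) = 2, rank(N^2) = 1, rank(N^3) = 0; the number of blocks of size ≥ j is rank(N^{j−1}) − rank(N^j), giving [2, 1, 1]. So we have 1 block(s) of size 3, 1 block(s) of size 1 → block sizes [3, 1]

Assembling the blocks gives a Jordan form
J =
  [-2,  1,  0,  0]
  [ 0, -2,  1,  0]
  [ 0,  0, -2,  0]
  [ 0,  0,  0, -2]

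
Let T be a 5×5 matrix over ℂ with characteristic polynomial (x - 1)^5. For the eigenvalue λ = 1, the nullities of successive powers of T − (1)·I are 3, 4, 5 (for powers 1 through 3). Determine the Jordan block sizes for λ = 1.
Block sizes for λ = 1: [3, 1, 1]

From the dimensions of kernels of powers, the number of Jordan blocks of size at least j is d_j − d_{j−1} where d_j = dim ker(N^j) (with d_0 = 0). Computing the differences gives [3, 1, 1].
The number of blocks of size exactly k is (#blocks of size ≥ k) − (#blocks of size ≥ k + 1), so the partition is: 2 block(s) of size 1, 1 block(s) of size 3.
In nonincreasing order the block sizes are [3, 1, 1].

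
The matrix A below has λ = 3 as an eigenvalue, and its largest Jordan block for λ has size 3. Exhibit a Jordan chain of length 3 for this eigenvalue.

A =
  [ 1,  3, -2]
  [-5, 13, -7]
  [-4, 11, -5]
A Jordan chain for λ = 3 of length 3:
v_1 = (-3, -12, -15)ᵀ
v_2 = (-2, -5, -4)ᵀ
v_3 = (1, 0, 0)ᵀ

Let N = A − (3)·I. We want v_3 with N^3 v_3 = 0 but N^2 v_3 ≠ 0; then v_{j-1} := N · v_j for j = 3, …, 2.

Pick v_3 = (1, 0, 0)ᵀ.
Then v_2 = N · v_3 = (-2, -5, -4)ᵀ.
Then v_1 = N · v_2 = (-3, -12, -15)ᵀ.

Sanity check: (A − (3)·I) v_1 = (0, 0, 0)ᵀ = 0. ✓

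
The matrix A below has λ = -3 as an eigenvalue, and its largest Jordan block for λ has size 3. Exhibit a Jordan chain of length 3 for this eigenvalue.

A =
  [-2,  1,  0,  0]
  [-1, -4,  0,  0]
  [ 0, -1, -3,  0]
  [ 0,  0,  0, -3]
A Jordan chain for λ = -3 of length 3:
v_1 = (0, 0, 1, 0)ᵀ
v_2 = (1, -1, 0, 0)ᵀ
v_3 = (1, 0, 0, 0)ᵀ

Let N = A − (-3)·I. We want v_3 with N^3 v_3 = 0 but N^2 v_3 ≠ 0; then v_{j-1} := N · v_j for j = 3, …, 2.

Pick v_3 = (1, 0, 0, 0)ᵀ.
Then v_2 = N · v_3 = (1, -1, 0, 0)ᵀ.
Then v_1 = N · v_2 = (0, 0, 1, 0)ᵀ.

Sanity check: (A − (-3)·I) v_1 = (0, 0, 0, 0)ᵀ = 0. ✓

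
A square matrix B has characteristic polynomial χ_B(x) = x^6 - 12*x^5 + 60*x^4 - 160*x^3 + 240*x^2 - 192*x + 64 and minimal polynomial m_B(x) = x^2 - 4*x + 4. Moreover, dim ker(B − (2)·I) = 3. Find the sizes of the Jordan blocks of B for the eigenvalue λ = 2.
Block sizes for λ = 2: [2, 2, 2]

Step 1 — from the characteristic polynomial, algebraic multiplicity of λ = 2 is 6. From dim ker(B − (2)·I) = 3, there are exactly 3 Jordan blocks for λ = 2.
Step 2 — from the minimal polynomial, the factor (x − 2)^2 tells us the largest block for λ = 2 has size 2.
Step 3 — with total size 6, 3 blocks, and largest block 2, the block sizes (in nonincreasing order) are [2, 2, 2].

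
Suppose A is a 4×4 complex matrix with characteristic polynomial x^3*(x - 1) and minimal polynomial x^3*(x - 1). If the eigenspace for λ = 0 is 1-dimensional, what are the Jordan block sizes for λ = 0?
Block sizes for λ = 0: [3]

Step 1 — from the characteristic polynomial, algebraic multiplicity of λ = 0 is 3. From dim ker(A − (0)·I) = 1, there are exactly 1 Jordan blocks for λ = 0.
Step 2 — from the minimal polynomial, the factor (x − 0)^3 tells us the largest block for λ = 0 has size 3.
Step 3 — with total size 3, 1 blocks, and largest block 3, the block sizes (in nonincreasing order) are [3].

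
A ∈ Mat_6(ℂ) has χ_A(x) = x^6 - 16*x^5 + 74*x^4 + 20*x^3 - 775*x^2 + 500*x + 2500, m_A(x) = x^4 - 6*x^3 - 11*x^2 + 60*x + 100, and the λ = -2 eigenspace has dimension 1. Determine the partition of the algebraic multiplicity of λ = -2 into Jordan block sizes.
Block sizes for λ = -2: [2]

Step 1 — from the characteristic polynomial, algebraic multiplicity of λ = -2 is 2. From dim ker(A − (-2)·I) = 1, there are exactly 1 Jordan blocks for λ = -2.
Step 2 — from the minimal polynomial, the factor (x + 2)^2 tells us the largest block for λ = -2 has size 2.
Step 3 — with total size 2, 1 blocks, and largest block 2, the block sizes (in nonincreasing order) are [2].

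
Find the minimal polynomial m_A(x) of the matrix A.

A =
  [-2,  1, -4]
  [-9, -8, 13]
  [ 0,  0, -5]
x^3 + 15*x^2 + 75*x + 125

The characteristic polynomial is χ_A(x) = (x + 5)^3, so the eigenvalues are known. The minimal polynomial is
  m_A(x) = Π_λ (x − λ)^{k_λ}
where k_λ is the size of the *largest* Jordan block for λ (equivalently, the smallest k with (A − λI)^k v = 0 for every generalised eigenvector v of λ).

  λ = -5: largest Jordan block has size 3, contributing (x + 5)^3

So m_A(x) = (x + 5)^3 = x^3 + 15*x^2 + 75*x + 125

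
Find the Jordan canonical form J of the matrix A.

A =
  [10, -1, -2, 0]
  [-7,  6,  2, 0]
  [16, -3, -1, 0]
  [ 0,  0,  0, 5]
J_3(5) ⊕ J_1(5)

The characteristic polynomial is
  det(x·I − A) = x^4 - 20*x^3 + 150*x^2 - 500*x + 625 = (x - 5)^4

Eigenvalues and multiplicities (the geometric multiplicity of λ is n − rank(A − λI), which equals the number of Jordan blocks for λ):
  λ = 5: algebraic multiplicity = 4, geometric multiplicity = 2

Determining the block sizes for each eigenvalue:
  λ = 5: with am = 4 and gm = 2, the partition is not yet determined (e.g. several partitions of 4 into 2 parts exist). Let N = A − (5)·I. Computing rank(N^1) = 2, rank(N^2) = 1, rank(N^3) = 0; the number of blocks of size ≥ j is rank(N^{j−1}) − rank(N^j), giving [2, 1, 1]. So we have 1 block(s) of size 3, 1 block(s) of size 1 → block sizes [3, 1]

Assembling the blocks gives a Jordan form
J =
  [5, 1, 0, 0]
  [0, 5, 1, 0]
  [0, 0, 5, 0]
  [0, 0, 0, 5]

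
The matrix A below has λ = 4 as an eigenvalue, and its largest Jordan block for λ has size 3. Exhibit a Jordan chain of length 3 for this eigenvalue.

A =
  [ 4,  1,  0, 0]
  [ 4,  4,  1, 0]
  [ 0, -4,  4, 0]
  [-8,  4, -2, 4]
A Jordan chain for λ = 4 of length 3:
v_1 = (4, 0, -16, 16)ᵀ
v_2 = (0, 4, 0, -8)ᵀ
v_3 = (1, 0, 0, 0)ᵀ

Let N = A − (4)·I. We want v_3 with N^3 v_3 = 0 but N^2 v_3 ≠ 0; then v_{j-1} := N · v_j for j = 3, …, 2.

Pick v_3 = (1, 0, 0, 0)ᵀ.
Then v_2 = N · v_3 = (0, 4, 0, -8)ᵀ.
Then v_1 = N · v_2 = (4, 0, -16, 16)ᵀ.

Sanity check: (A − (4)·I) v_1 = (0, 0, 0, 0)ᵀ = 0. ✓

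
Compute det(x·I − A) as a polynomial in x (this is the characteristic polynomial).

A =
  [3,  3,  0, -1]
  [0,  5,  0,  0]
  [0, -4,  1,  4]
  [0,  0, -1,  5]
x^4 - 14*x^3 + 72*x^2 - 162*x + 135

Expanding det(x·I − A) (e.g. by cofactor expansion or by noting that A is similar to its Jordan form J, which has the same characteristic polynomial as A) gives
  χ_A(x) = x^4 - 14*x^3 + 72*x^2 - 162*x + 135
which factors as (x - 5)*(x - 3)^3. The eigenvalues (with algebraic multiplicities) are λ = 3 with multiplicity 3, λ = 5 with multiplicity 1.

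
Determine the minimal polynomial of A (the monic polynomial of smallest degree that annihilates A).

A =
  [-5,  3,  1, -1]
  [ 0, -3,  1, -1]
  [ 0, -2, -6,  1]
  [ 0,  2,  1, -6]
x^3 + 15*x^2 + 75*x + 125

The characteristic polynomial is χ_A(x) = (x + 5)^4, so the eigenvalues are known. The minimal polynomial is
  m_A(x) = Π_λ (x − λ)^{k_λ}
where k_λ is the size of the *largest* Jordan block for λ (equivalently, the smallest k with (A − λI)^k v = 0 for every generalised eigenvector v of λ).

  λ = -5: largest Jordan block has size 3, contributing (x + 5)^3

So m_A(x) = (x + 5)^3 = x^3 + 15*x^2 + 75*x + 125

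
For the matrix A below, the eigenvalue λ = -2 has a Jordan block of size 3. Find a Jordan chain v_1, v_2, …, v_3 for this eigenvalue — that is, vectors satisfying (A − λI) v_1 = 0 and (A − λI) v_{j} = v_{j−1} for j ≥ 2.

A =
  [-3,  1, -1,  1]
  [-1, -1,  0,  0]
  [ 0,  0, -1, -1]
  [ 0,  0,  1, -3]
A Jordan chain for λ = -2 of length 3:
v_1 = (1, 1, 0, 0)ᵀ
v_2 = (-1, 0, 1, 1)ᵀ
v_3 = (0, 0, 1, 0)ᵀ

Let N = A − (-2)·I. We want v_3 with N^3 v_3 = 0 but N^2 v_3 ≠ 0; then v_{j-1} := N · v_j for j = 3, …, 2.

Pick v_3 = (0, 0, 1, 0)ᵀ.
Then v_2 = N · v_3 = (-1, 0, 1, 1)ᵀ.
Then v_1 = N · v_2 = (1, 1, 0, 0)ᵀ.

Sanity check: (A − (-2)·I) v_1 = (0, 0, 0, 0)ᵀ = 0. ✓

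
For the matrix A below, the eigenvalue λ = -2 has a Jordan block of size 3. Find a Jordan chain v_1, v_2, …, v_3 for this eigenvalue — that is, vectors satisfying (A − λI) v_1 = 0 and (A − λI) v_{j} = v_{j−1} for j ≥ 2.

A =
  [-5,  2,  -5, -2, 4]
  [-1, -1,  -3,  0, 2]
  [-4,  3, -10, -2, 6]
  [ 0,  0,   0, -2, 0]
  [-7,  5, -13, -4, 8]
A Jordan chain for λ = -2 of length 3:
v_1 = (-1, 0, -1, 0, -2)ᵀ
v_2 = (-3, -1, -4, 0, -7)ᵀ
v_3 = (1, 0, 0, 0, 0)ᵀ

Let N = A − (-2)·I. We want v_3 with N^3 v_3 = 0 but N^2 v_3 ≠ 0; then v_{j-1} := N · v_j for j = 3, …, 2.

Pick v_3 = (1, 0, 0, 0, 0)ᵀ.
Then v_2 = N · v_3 = (-3, -1, -4, 0, -7)ᵀ.
Then v_1 = N · v_2 = (-1, 0, -1, 0, -2)ᵀ.

Sanity check: (A − (-2)·I) v_1 = (0, 0, 0, 0, 0)ᵀ = 0. ✓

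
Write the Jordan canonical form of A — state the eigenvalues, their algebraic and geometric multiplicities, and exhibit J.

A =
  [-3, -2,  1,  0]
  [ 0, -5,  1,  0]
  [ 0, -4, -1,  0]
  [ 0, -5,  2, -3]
J_3(-3) ⊕ J_1(-3)

The characteristic polynomial is
  det(x·I − A) = x^4 + 12*x^3 + 54*x^2 + 108*x + 81 = (x + 3)^4

Eigenvalues and multiplicities (the geometric multiplicity of λ is n − rank(A − λI), which equals the number of Jordan blocks for λ):
  λ = -3: algebraic multiplicity = 4, geometric multiplicity = 2

Determining the block sizes for each eigenvalue:
  λ = -3: with am = 4 and gm = 2, the partition is not yet determined (e.g. several partitions of 4 into 2 parts exist). Let N = A − (-3)·I. Computing rank(N^1) = 2, rank(N^2) = 1, rank(N^3) = 0; the number of blocks of size ≥ j is rank(N^{j−1}) − rank(N^j), giving [2, 1, 1]. So we have 1 block(s) of size 3, 1 block(s) of size 1 → block sizes [3, 1]

Assembling the blocks gives a Jordan form
J =
  [-3,  1,  0,  0]
  [ 0, -3,  1,  0]
  [ 0,  0, -3,  0]
  [ 0,  0,  0, -3]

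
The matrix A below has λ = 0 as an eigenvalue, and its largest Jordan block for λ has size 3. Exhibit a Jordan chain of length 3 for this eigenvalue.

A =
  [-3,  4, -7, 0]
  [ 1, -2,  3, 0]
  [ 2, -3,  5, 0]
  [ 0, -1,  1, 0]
A Jordan chain for λ = 0 of length 3:
v_1 = (-1, 1, 1, 1)ᵀ
v_2 = (-3, 1, 2, 0)ᵀ
v_3 = (1, 0, 0, 0)ᵀ

Let N = A − (0)·I. We want v_3 with N^3 v_3 = 0 but N^2 v_3 ≠ 0; then v_{j-1} := N · v_j for j = 3, …, 2.

Pick v_3 = (1, 0, 0, 0)ᵀ.
Then v_2 = N · v_3 = (-3, 1, 2, 0)ᵀ.
Then v_1 = N · v_2 = (-1, 1, 1, 1)ᵀ.

Sanity check: (A − (0)·I) v_1 = (0, 0, 0, 0)ᵀ = 0. ✓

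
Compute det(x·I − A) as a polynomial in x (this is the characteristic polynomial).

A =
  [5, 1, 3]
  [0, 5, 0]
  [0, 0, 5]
x^3 - 15*x^2 + 75*x - 125

Expanding det(x·I − A) (e.g. by cofactor expansion or by noting that A is similar to its Jordan form J, which has the same characteristic polynomial as A) gives
  χ_A(x) = x^3 - 15*x^2 + 75*x - 125
which factors as (x - 5)^3. The eigenvalues (with algebraic multiplicities) are λ = 5 with multiplicity 3.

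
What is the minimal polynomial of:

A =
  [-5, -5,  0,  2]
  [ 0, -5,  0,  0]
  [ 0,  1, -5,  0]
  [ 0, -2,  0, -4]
x^3 + 14*x^2 + 65*x + 100

The characteristic polynomial is χ_A(x) = (x + 4)*(x + 5)^3, so the eigenvalues are known. The minimal polynomial is
  m_A(x) = Π_λ (x − λ)^{k_λ}
where k_λ is the size of the *largest* Jordan block for λ (equivalently, the smallest k with (A − λI)^k v = 0 for every generalised eigenvector v of λ).

  λ = -5: largest Jordan block has size 2, contributing (x + 5)^2
  λ = -4: largest Jordan block has size 1, contributing (x + 4)

So m_A(x) = (x + 4)*(x + 5)^2 = x^3 + 14*x^2 + 65*x + 100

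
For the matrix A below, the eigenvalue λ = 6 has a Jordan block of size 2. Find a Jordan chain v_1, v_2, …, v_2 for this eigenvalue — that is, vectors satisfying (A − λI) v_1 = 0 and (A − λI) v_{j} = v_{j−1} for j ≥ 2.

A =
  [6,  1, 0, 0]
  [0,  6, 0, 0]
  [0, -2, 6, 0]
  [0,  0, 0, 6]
A Jordan chain for λ = 6 of length 2:
v_1 = (1, 0, -2, 0)ᵀ
v_2 = (0, 1, 0, 0)ᵀ

Let N = A − (6)·I. We want v_2 with N^2 v_2 = 0 but N^1 v_2 ≠ 0; then v_{j-1} := N · v_j for j = 2, …, 2.

Pick v_2 = (0, 1, 0, 0)ᵀ.
Then v_1 = N · v_2 = (1, 0, -2, 0)ᵀ.

Sanity check: (A − (6)·I) v_1 = (0, 0, 0, 0)ᵀ = 0. ✓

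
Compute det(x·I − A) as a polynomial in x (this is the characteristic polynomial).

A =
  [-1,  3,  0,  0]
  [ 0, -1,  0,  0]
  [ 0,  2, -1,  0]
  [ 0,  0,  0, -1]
x^4 + 4*x^3 + 6*x^2 + 4*x + 1

Expanding det(x·I − A) (e.g. by cofactor expansion or by noting that A is similar to its Jordan form J, which has the same characteristic polynomial as A) gives
  χ_A(x) = x^4 + 4*x^3 + 6*x^2 + 4*x + 1
which factors as (x + 1)^4. The eigenvalues (with algebraic multiplicities) are λ = -1 with multiplicity 4.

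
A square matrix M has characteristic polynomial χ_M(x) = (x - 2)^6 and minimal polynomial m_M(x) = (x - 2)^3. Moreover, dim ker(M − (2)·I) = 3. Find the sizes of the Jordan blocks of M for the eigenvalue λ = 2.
Block sizes for λ = 2: [3, 2, 1]

Step 1 — from the characteristic polynomial, algebraic multiplicity of λ = 2 is 6. From dim ker(M − (2)·I) = 3, there are exactly 3 Jordan blocks for λ = 2.
Step 2 — from the minimal polynomial, the factor (x − 2)^3 tells us the largest block for λ = 2 has size 3.
Step 3 — with total size 6, 3 blocks, and largest block 3, the block sizes (in nonincreasing order) are [3, 2, 1].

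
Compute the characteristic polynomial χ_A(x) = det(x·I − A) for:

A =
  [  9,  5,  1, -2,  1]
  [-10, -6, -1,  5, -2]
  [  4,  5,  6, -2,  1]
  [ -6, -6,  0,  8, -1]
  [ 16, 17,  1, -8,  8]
x^5 - 25*x^4 + 250*x^3 - 1250*x^2 + 3125*x - 3125

Expanding det(x·I − A) (e.g. by cofactor expansion or by noting that A is similar to its Jordan form J, which has the same characteristic polynomial as A) gives
  χ_A(x) = x^5 - 25*x^4 + 250*x^3 - 1250*x^2 + 3125*x - 3125
which factors as (x - 5)^5. The eigenvalues (with algebraic multiplicities) are λ = 5 with multiplicity 5.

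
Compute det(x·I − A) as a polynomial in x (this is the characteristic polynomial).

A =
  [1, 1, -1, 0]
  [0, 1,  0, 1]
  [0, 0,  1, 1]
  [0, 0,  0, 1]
x^4 - 4*x^3 + 6*x^2 - 4*x + 1

Expanding det(x·I − A) (e.g. by cofactor expansion or by noting that A is similar to its Jordan form J, which has the same characteristic polynomial as A) gives
  χ_A(x) = x^4 - 4*x^3 + 6*x^2 - 4*x + 1
which factors as (x - 1)^4. The eigenvalues (with algebraic multiplicities) are λ = 1 with multiplicity 4.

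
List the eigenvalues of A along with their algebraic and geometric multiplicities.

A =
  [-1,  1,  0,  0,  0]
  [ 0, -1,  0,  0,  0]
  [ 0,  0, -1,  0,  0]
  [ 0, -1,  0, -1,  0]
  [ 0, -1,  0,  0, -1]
λ = -1: alg = 5, geom = 4

Step 1 — factor the characteristic polynomial to read off the algebraic multiplicities:
  χ_A(x) = (x + 1)^5

Step 2 — compute geometric multiplicities via the rank-nullity identity g(λ) = n − rank(A − λI):
  rank(A − (-1)·I) = 1, so dim ker(A − (-1)·I) = n − 1 = 4

Summary:
  λ = -1: algebraic multiplicity = 5, geometric multiplicity = 4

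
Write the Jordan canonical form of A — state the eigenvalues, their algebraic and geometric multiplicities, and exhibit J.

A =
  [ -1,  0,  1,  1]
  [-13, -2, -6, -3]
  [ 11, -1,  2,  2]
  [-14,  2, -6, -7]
J_3(-3) ⊕ J_1(1)

The characteristic polynomial is
  det(x·I − A) = x^4 + 8*x^3 + 18*x^2 - 27 = (x - 1)*(x + 3)^3

Eigenvalues and multiplicities (the geometric multiplicity of λ is n − rank(A − λI), which equals the number of Jordan blocks for λ):
  λ = -3: algebraic multiplicity = 3, geometric multiplicity = 1
  λ = 1: algebraic multiplicity = 1, geometric multiplicity = 1

Determining the block sizes for each eigenvalue:
  λ = -3: one block (gm = 1), so the single block has size am = 3 → block sizes [3]
  λ = 1: one block (gm = 1), so the single block has size am = 1 → block sizes [1]

Assembling the blocks gives a Jordan form
J =
  [-3,  1,  0, 0]
  [ 0, -3,  1, 0]
  [ 0,  0, -3, 0]
  [ 0,  0,  0, 1]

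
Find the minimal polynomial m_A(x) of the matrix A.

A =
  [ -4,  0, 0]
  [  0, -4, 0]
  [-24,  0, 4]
x^2 - 16

The characteristic polynomial is χ_A(x) = (x - 4)*(x + 4)^2, so the eigenvalues are known. The minimal polynomial is
  m_A(x) = Π_λ (x − λ)^{k_λ}
where k_λ is the size of the *largest* Jordan block for λ (equivalently, the smallest k with (A − λI)^k v = 0 for every generalised eigenvector v of λ).

  λ = -4: largest Jordan block has size 1, contributing (x + 4)
  λ = 4: largest Jordan block has size 1, contributing (x − 4)

So m_A(x) = (x - 4)*(x + 4) = x^2 - 16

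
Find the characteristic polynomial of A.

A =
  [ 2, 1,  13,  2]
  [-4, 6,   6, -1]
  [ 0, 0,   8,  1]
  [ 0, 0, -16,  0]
x^4 - 16*x^3 + 96*x^2 - 256*x + 256

Expanding det(x·I − A) (e.g. by cofactor expansion or by noting that A is similar to its Jordan form J, which has the same characteristic polynomial as A) gives
  χ_A(x) = x^4 - 16*x^3 + 96*x^2 - 256*x + 256
which factors as (x - 4)^4. The eigenvalues (with algebraic multiplicities) are λ = 4 with multiplicity 4.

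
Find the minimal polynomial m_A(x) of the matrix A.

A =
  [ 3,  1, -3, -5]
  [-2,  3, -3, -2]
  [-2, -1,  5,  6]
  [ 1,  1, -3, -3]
x^2 - 4*x + 4

The characteristic polynomial is χ_A(x) = (x - 2)^4, so the eigenvalues are known. The minimal polynomial is
  m_A(x) = Π_λ (x − λ)^{k_λ}
where k_λ is the size of the *largest* Jordan block for λ (equivalently, the smallest k with (A − λI)^k v = 0 for every generalised eigenvector v of λ).

  λ = 2: largest Jordan block has size 2, contributing (x − 2)^2

So m_A(x) = (x - 2)^2 = x^2 - 4*x + 4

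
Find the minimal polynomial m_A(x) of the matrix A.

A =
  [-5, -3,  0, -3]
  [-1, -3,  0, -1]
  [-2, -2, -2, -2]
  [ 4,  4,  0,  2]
x^2 + 4*x + 4

The characteristic polynomial is χ_A(x) = (x + 2)^4, so the eigenvalues are known. The minimal polynomial is
  m_A(x) = Π_λ (x − λ)^{k_λ}
where k_λ is the size of the *largest* Jordan block for λ (equivalently, the smallest k with (A − λI)^k v = 0 for every generalised eigenvector v of λ).

  λ = -2: largest Jordan block has size 2, contributing (x + 2)^2

So m_A(x) = (x + 2)^2 = x^2 + 4*x + 4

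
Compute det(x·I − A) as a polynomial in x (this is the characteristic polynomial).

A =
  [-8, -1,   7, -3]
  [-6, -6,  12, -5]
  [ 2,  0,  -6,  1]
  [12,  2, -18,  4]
x^4 + 16*x^3 + 96*x^2 + 256*x + 256

Expanding det(x·I − A) (e.g. by cofactor expansion or by noting that A is similar to its Jordan form J, which has the same characteristic polynomial as A) gives
  χ_A(x) = x^4 + 16*x^3 + 96*x^2 + 256*x + 256
which factors as (x + 4)^4. The eigenvalues (with algebraic multiplicities) are λ = -4 with multiplicity 4.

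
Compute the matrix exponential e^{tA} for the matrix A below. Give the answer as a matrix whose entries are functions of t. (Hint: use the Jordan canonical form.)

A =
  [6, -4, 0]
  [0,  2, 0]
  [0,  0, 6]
e^{tA} =
  [exp(6*t), -exp(6*t) + exp(2*t), 0]
  [0, exp(2*t), 0]
  [0, 0, exp(6*t)]

Strategy: write A = P · J · P⁻¹ where J is a Jordan canonical form, so e^{tA} = P · e^{tJ} · P⁻¹, and e^{tJ} can be computed block-by-block.

A has Jordan form
J =
  [2, 0, 0]
  [0, 6, 0]
  [0, 0, 6]
(up to reordering of blocks).

Per-block formulas:
  For a 1×1 block at λ = 6: exp(t · [6]) = [e^(6t)].
  For a 1×1 block at λ = 2: exp(t · [2]) = [e^(2t)].

After assembling e^{tJ} and conjugating by P, we get:

e^{tA} =
  [exp(6*t), -exp(6*t) + exp(2*t), 0]
  [0, exp(2*t), 0]
  [0, 0, exp(6*t)]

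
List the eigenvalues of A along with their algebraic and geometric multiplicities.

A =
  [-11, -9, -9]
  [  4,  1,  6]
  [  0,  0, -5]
λ = -5: alg = 3, geom = 2

Step 1 — factor the characteristic polynomial to read off the algebraic multiplicities:
  χ_A(x) = (x + 5)^3

Step 2 — compute geometric multiplicities via the rank-nullity identity g(λ) = n − rank(A − λI):
  rank(A − (-5)·I) = 1, so dim ker(A − (-5)·I) = n − 1 = 2

Summary:
  λ = -5: algebraic multiplicity = 3, geometric multiplicity = 2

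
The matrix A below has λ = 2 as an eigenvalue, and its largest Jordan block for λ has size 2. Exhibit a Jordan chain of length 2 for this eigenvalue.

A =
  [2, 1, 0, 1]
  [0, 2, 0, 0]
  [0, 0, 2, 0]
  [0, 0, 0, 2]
A Jordan chain for λ = 2 of length 2:
v_1 = (1, 0, 0, 0)ᵀ
v_2 = (0, 1, 0, 0)ᵀ

Let N = A − (2)·I. We want v_2 with N^2 v_2 = 0 but N^1 v_2 ≠ 0; then v_{j-1} := N · v_j for j = 2, …, 2.

Pick v_2 = (0, 1, 0, 0)ᵀ.
Then v_1 = N · v_2 = (1, 0, 0, 0)ᵀ.

Sanity check: (A − (2)·I) v_1 = (0, 0, 0, 0)ᵀ = 0. ✓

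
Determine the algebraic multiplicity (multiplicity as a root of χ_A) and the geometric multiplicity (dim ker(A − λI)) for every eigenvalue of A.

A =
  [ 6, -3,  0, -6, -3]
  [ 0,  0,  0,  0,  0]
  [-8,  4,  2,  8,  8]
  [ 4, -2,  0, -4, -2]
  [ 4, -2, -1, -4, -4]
λ = 0: alg = 5, geom = 3

Step 1 — factor the characteristic polynomial to read off the algebraic multiplicities:
  χ_A(x) = x^5

Step 2 — compute geometric multiplicities via the rank-nullity identity g(λ) = n − rank(A − λI):
  rank(A − (0)·I) = 2, so dim ker(A − (0)·I) = n − 2 = 3

Summary:
  λ = 0: algebraic multiplicity = 5, geometric multiplicity = 3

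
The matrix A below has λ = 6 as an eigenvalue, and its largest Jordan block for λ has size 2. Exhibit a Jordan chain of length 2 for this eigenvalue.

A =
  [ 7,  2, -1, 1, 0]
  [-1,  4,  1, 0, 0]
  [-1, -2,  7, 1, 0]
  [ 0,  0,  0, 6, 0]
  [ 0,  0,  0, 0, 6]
A Jordan chain for λ = 6 of length 2:
v_1 = (1, -1, -1, 0, 0)ᵀ
v_2 = (1, 0, 0, 0, 0)ᵀ

Let N = A − (6)·I. We want v_2 with N^2 v_2 = 0 but N^1 v_2 ≠ 0; then v_{j-1} := N · v_j for j = 2, …, 2.

Pick v_2 = (1, 0, 0, 0, 0)ᵀ.
Then v_1 = N · v_2 = (1, -1, -1, 0, 0)ᵀ.

Sanity check: (A − (6)·I) v_1 = (0, 0, 0, 0, 0)ᵀ = 0. ✓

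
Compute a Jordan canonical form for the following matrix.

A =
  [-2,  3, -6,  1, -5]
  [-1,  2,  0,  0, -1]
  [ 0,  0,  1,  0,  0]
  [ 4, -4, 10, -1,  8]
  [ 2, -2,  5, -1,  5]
J_3(1) ⊕ J_2(1)

The characteristic polynomial is
  det(x·I − A) = x^5 - 5*x^4 + 10*x^3 - 10*x^2 + 5*x - 1 = (x - 1)^5

Eigenvalues and multiplicities (the geometric multiplicity of λ is n − rank(A − λI), which equals the number of Jordan blocks for λ):
  λ = 1: algebraic multiplicity = 5, geometric multiplicity = 2

Determining the block sizes for each eigenvalue:
  λ = 1: with am = 5 and gm = 2, the partition is not yet determined (e.g. several partitions of 5 into 2 parts exist). Let N = A − (1)·I. Computing rank(N^1) = 3, rank(N^2) = 1, rank(N^3) = 0; the number of blocks of size ≥ j is rank(N^{j−1}) − rank(N^j), giving [2, 2, 1]. So we have 1 block(s) of size 3, 1 block(s) of size 2 → block sizes [3, 2]

Assembling the blocks gives a Jordan form
J =
  [1, 1, 0, 0, 0]
  [0, 1, 1, 0, 0]
  [0, 0, 1, 0, 0]
  [0, 0, 0, 1, 1]
  [0, 0, 0, 0, 1]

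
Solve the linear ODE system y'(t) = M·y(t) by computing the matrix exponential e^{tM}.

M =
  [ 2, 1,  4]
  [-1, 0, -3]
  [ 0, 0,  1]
e^{tM} =
  [t*exp(t) + exp(t), t*exp(t), t^2*exp(t)/2 + 4*t*exp(t)]
  [-t*exp(t), -t*exp(t) + exp(t), -t^2*exp(t)/2 - 3*t*exp(t)]
  [0, 0, exp(t)]

Strategy: write M = P · J · P⁻¹ where J is a Jordan canonical form, so e^{tM} = P · e^{tJ} · P⁻¹, and e^{tJ} can be computed block-by-block.

M has Jordan form
J =
  [1, 1, 0]
  [0, 1, 1]
  [0, 0, 1]
(up to reordering of blocks).

Per-block formulas:
  For a 3×3 Jordan block J_3(1): exp(t · J_3(1)) = e^(1t)·(I + t·N + (t^2/2)·N^2), where N is the 3×3 nilpotent shift.

After assembling e^{tJ} and conjugating by P, we get:

e^{tM} =
  [t*exp(t) + exp(t), t*exp(t), t^2*exp(t)/2 + 4*t*exp(t)]
  [-t*exp(t), -t*exp(t) + exp(t), -t^2*exp(t)/2 - 3*t*exp(t)]
  [0, 0, exp(t)]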